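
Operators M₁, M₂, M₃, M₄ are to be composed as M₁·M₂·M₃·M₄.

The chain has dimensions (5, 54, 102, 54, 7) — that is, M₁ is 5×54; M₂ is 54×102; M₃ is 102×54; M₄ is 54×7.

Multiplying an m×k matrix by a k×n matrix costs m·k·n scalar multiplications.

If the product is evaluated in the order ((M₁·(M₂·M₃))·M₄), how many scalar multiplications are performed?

313902

(M₂·M₃): 54×102 by 102×54 → 54×54, cost 54·102·54 = 297432
(M₁·(M₂·M₃)): 5×54 by 54×54 → 5×54, cost 5·54·54 = 14580; cumulative 312012
((M₁·(M₂·M₃))·M₄): 5×54 by 54×7 → 5×7, cost 5·54·7 = 1890; cumulative 313902
Total: 313902 scalar multiplications.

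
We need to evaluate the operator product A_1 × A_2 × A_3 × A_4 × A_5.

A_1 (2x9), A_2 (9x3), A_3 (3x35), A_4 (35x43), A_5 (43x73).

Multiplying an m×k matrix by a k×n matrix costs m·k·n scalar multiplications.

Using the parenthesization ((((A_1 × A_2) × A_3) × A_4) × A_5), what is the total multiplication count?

(A_1 × A_2): 2×9 by 9×3 → 2×3, cost 2·9·3 = 54
((A_1 × A_2) × A_3): 2×3 by 3×35 → 2×35, cost 2·3·35 = 210; cumulative 264
(((A_1 × A_2) × A_3) × A_4): 2×35 by 35×43 → 2×43, cost 2·35·43 = 3010; cumulative 3274
((((A_1 × A_2) × A_3) × A_4) × A_5): 2×43 by 43×73 → 2×73, cost 2·43·73 = 6278; cumulative 9552
Total: 9552 scalar multiplications.

9552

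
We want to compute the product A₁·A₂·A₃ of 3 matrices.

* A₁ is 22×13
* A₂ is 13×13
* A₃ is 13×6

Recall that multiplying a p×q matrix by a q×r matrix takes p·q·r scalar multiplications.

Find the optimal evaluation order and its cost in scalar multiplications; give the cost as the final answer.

2730

(A₁·(A₂·A₃)): cost 2730.
((A₁·A₂)·A₃): cost 5434.
Optimal: (A₁·(A₂·A₃)) with cost 2730.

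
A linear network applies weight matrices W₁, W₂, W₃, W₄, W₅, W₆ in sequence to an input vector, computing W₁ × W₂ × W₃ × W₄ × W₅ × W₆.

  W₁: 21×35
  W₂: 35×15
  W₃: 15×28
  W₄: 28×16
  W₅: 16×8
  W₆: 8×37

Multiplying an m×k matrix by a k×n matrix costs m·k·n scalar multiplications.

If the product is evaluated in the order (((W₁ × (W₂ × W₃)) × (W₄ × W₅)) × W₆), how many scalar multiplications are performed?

(W₂ × W₃): 35×15 by 15×28 → 35×28, cost 35·15·28 = 14700
(W₁ × (W₂ × W₃)): 21×35 by 35×28 → 21×28, cost 21·35·28 = 20580; cumulative 35280
(W₄ × W₅): 28×16 by 16×8 → 28×8, cost 28·16·8 = 3584
((W₁ × (W₂ × W₃)) × (W₄ × W₅)): 21×28 by 28×8 → 21×8, cost 21·28·8 = 4704; cumulative 43568
(((W₁ × (W₂ × W₃)) × (W₄ × W₅)) × W₆): 21×8 by 8×37 → 21×37, cost 21·8·37 = 6216; cumulative 49784
Total: 49784 scalar multiplications.

49784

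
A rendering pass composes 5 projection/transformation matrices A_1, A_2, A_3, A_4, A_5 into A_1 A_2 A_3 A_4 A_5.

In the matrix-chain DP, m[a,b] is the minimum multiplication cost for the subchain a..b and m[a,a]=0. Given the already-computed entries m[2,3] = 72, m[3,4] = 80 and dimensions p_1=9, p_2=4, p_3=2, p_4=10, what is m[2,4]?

m[2,4] = min over k∈[2,3] of m[2,k]+m[k+1,4]+p_{1}·p_k·p_{4}.
k=2: 0 + 80 + 9·4·10 = 440; k=3: 72 + 0 + 9·2·10 = 252.
Minimum: 252 at k=3.

252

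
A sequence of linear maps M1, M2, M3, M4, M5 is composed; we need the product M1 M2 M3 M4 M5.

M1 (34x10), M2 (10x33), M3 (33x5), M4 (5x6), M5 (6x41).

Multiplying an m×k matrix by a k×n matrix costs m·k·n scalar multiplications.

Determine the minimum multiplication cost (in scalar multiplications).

11550

Adjacent pairs: M1M2 = 34·10·33 = 11220; M2M3 = 10·33·5 = 1650; M3M4 = 33·5·6 = 990; M4M5 = 5·6·41 = 1230.
Length 3: M1..M3: k=1: 0+1650+34·10·5=3350; k=2: 11220+0+34·33·5=16830 → min 3350 | M2..M4: k=2: 0+990+10·33·6=2970; k=3: 1650+0+10·5·6=1950 → min 1950 | M3..M5: k=3: 0+1230+33·5·41=7995; k=4: 990+0+33·6·41=9108 → min 7995.
Length 4: M1..M4: k=1: 0+1950+34·10·6=3990; k=2: 11220+990+34·33·6=18942; k=3: 3350+0+34·5·6=4370 → min 3990 | M2..M5: k=2: 0+7995+10·33·41=21525; k=3: 1650+1230+10·5·41=4930; k=4: 1950+0+10·6·41=4410 → min 4410.
Length 5: M1..M5: k=1: 0+4410+34·10·41=18350; k=2: 11220+7995+34·33·41=65217; k=3: 3350+1230+34·5·41=11550; k=4: 3990+0+34·6·41=12354 → min 11550.
Optimal order: ((M1 (M2 M3)) (M4 M5)) with cost 11550.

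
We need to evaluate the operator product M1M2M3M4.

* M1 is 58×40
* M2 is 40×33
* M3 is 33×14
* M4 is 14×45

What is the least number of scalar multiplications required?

87500

Adjacent pairs: M1M2 = 58·40·33 = 76560; M2M3 = 40·33·14 = 18480; M3M4 = 33·14·45 = 20790.
Length 3: M1..M3: k=1: 0+18480+58·40·14=50960; k=2: 76560+0+58·33·14=103356 → min 50960 | M2..M4: k=2: 0+20790+40·33·45=80190; k=3: 18480+0+40·14·45=43680 → min 43680.
Length 4: M1..M4: k=1: 0+43680+58·40·45=148080; k=2: 76560+20790+58·33·45=183480; k=3: 50960+0+58·14·45=87500 → min 87500.
Optimal order: ((M1(M2M3))M4) with cost 87500.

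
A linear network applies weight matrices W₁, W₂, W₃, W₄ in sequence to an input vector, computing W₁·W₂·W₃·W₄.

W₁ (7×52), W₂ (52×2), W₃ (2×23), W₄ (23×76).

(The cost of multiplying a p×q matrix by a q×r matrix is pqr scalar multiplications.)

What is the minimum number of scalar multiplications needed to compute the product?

5288

Adjacent pairs: W₁W₂ = 7·52·2 = 728; W₂W₃ = 52·2·23 = 2392; W₃W₄ = 2·23·76 = 3496.
Length 3: W₁..W₃: k=1: 0+2392+7·52·23=10764; k=2: 728+0+7·2·23=1050 → min 1050 | W₂..W₄: k=2: 0+3496+52·2·76=11400; k=3: 2392+0+52·23·76=93288 → min 11400.
Length 4: W₁..W₄: k=1: 0+11400+7·52·76=39064; k=2: 728+3496+7·2·76=5288; k=3: 1050+0+7·23·76=13286 → min 5288.
Optimal order: ((W₁·W₂)·(W₃·W₄)) with cost 5288.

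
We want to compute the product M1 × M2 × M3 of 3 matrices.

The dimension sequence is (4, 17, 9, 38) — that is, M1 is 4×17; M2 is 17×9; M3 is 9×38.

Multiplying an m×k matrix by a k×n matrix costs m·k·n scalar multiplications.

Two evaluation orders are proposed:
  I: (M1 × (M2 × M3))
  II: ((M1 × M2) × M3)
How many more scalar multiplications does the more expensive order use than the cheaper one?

6418

Order I = (M1 × (M2 × M3)): (M2 × M3): 17×9 by 9×38 → 17×38, cost 17·9·38 = 5814; (M1 × (M2 × M3)): 4×17 by 17×38 → 4×38, cost 4·17·38 = 2584; cumulative 8398. Total 8398.
Order II = ((M1 × M2) × M3): (M1 × M2): 4×17 by 17×9 → 4×9, cost 4·17·9 = 612; ((M1 × M2) × M3): 4×9 by 9×38 → 4×38, cost 4·9·38 = 1368; cumulative 1980. Total 1980.
Difference: |8398 − 1980| = 6418.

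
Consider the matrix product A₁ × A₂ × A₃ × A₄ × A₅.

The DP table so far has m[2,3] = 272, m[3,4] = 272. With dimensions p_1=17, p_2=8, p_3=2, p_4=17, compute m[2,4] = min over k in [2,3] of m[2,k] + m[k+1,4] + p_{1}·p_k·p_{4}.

m[2,4] = min over k∈[2,3] of m[2,k]+m[k+1,4]+p_{1}·p_k·p_{4}.
k=2: 0 + 272 + 17·8·17 = 2584; k=3: 272 + 0 + 17·2·17 = 850.
Minimum: 850 at k=3.

850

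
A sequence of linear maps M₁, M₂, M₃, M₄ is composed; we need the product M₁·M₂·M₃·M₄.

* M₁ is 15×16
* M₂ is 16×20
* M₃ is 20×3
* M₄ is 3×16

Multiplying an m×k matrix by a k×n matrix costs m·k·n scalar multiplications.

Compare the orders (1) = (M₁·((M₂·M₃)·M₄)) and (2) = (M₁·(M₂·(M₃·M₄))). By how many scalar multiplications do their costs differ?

4352

Order (1) = (M₁·((M₂·M₃)·M₄)): (M₂·M₃): 16×20 by 20×3 → 16×3, cost 16·20·3 = 960; ((M₂·M₃)·M₄): 16×3 by 3×16 → 16×16, cost 16·3·16 = 768; cumulative 1728; (M₁·((M₂·M₃)·M₄)): 15×16 by 16×16 → 15×16, cost 15·16·16 = 3840; cumulative 5568. Total 5568.
Order (2) = (M₁·(M₂·(M₃·M₄))): (M₃·M₄): 20×3 by 3×16 → 20×16, cost 20·3·16 = 960; (M₂·(M₃·M₄)): 16×20 by 20×16 → 16×16, cost 16·20·16 = 5120; cumulative 6080; (M₁·(M₂·(M₃·M₄))): 15×16 by 16×16 → 15×16, cost 15·16·16 = 3840; cumulative 9920. Total 9920.
Difference: |5568 − 9920| = 4352.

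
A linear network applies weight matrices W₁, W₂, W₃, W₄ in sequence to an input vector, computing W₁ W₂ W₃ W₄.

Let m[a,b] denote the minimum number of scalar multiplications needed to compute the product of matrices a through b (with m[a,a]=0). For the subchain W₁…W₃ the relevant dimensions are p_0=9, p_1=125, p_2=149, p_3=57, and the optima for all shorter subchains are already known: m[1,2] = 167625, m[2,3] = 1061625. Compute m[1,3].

m[1,3] = min over k∈[1,2] of m[1,k]+m[k+1,3]+p_{0}·p_k·p_{3}.
k=1: 0 + 1061625 + 9·125·57 = 1125750; k=2: 167625 + 0 + 9·149·57 = 244062.
Minimum: 244062 at k=2.

244062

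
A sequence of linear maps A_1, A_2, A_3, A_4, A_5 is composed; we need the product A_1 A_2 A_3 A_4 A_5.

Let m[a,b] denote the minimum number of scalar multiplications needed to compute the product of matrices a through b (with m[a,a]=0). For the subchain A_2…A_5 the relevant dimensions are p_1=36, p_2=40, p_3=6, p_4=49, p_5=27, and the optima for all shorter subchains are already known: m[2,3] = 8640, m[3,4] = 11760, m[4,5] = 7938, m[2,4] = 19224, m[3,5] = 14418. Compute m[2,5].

22410

m[2,5] = min over k∈[2,4] of m[2,k]+m[k+1,5]+p_{1}·p_k·p_{5}.
k=2: 0 + 14418 + 36·40·27 = 53298; k=3: 8640 + 7938 + 36·6·27 = 22410; k=4: 19224 + 0 + 36·49·27 = 66852.
Minimum: 22410 at k=3.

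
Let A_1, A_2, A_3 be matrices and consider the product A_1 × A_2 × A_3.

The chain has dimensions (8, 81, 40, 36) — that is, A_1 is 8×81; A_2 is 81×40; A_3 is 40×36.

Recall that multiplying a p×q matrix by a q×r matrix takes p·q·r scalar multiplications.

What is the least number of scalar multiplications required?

37440

Order (A_1 × (A_2 × A_3)): (A_2 × A_3): 81×40 by 40×36 → 81×36, cost 81·40·36 = 116640; (A_1 × (A_2 × A_3)): 8×81 by 81×36 → 8×36, cost 8·81·36 = 23328; cumulative 139968. Total 139968.
Order ((A_1 × A_2) × A_3): (A_1 × A_2): 8×81 by 81×40 → 8×40, cost 8·81·40 = 25920; ((A_1 × A_2) × A_3): 8×40 by 40×36 → 8×36, cost 8·40·36 = 11520; cumulative 37440. Total 37440.
Minimum: 37440.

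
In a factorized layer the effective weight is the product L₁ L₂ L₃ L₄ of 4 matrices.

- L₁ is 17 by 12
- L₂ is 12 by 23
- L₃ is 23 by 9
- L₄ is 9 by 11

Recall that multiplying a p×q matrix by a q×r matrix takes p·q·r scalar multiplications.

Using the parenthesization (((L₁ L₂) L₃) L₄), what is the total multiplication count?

9894

(L₁ L₂): 17×12 by 12×23 → 17×23, cost 17·12·23 = 4692
((L₁ L₂) L₃): 17×23 by 23×9 → 17×9, cost 17·23·9 = 3519; cumulative 8211
(((L₁ L₂) L₃) L₄): 17×9 by 9×11 → 17×11, cost 17·9·11 = 1683; cumulative 9894
Total: 9894 scalar multiplications.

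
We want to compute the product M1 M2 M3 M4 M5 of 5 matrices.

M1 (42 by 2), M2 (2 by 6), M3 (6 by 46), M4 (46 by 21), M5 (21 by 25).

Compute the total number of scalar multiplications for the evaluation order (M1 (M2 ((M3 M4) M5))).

11346

(M3 M4): 6×46 by 46×21 → 6×21, cost 6·46·21 = 5796
((M3 M4) M5): 6×21 by 21×25 → 6×25, cost 6·21·25 = 3150; cumulative 8946
(M2 ((M3 M4) M5)): 2×6 by 6×25 → 2×25, cost 2·6·25 = 300; cumulative 9246
(M1 (M2 ((M3 M4) M5))): 42×2 by 2×25 → 42×25, cost 42·2·25 = 2100; cumulative 11346
Total: 11346 scalar multiplications.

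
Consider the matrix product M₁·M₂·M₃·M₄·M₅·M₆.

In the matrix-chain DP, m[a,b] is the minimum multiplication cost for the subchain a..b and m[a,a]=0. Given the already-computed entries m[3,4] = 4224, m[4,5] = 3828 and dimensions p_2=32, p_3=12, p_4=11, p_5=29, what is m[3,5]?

m[3,5] = min over k∈[3,4] of m[3,k]+m[k+1,5]+p_{2}·p_k·p_{5}.
k=3: 0 + 3828 + 32·12·29 = 14964; k=4: 4224 + 0 + 32·11·29 = 14432.
Minimum: 14432 at k=4.

14432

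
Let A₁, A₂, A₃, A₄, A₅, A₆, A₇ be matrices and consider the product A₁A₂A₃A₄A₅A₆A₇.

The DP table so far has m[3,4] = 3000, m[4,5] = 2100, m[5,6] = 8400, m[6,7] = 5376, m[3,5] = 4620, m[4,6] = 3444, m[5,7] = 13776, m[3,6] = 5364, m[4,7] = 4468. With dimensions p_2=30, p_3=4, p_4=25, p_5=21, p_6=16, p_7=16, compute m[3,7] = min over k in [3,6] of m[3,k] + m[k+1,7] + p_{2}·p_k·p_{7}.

6388

m[3,7] = min over k∈[3,6] of m[3,k]+m[k+1,7]+p_{2}·p_k·p_{7}.
k=3: 0 + 4468 + 30·4·16 = 6388; k=4: 3000 + 13776 + 30·25·16 = 28776; k=5: 4620 + 5376 + 30·21·16 = 20076; k=6: 5364 + 0 + 30·16·16 = 13044.
Minimum: 6388 at k=3.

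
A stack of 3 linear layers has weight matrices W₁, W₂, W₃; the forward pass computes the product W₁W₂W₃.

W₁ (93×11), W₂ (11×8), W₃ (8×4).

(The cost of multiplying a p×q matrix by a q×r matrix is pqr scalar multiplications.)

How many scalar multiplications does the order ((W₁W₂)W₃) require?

(W₁W₂): 93×11 by 11×8 → 93×8, cost 93·11·8 = 8184
((W₁W₂)W₃): 93×8 by 8×4 → 93×4, cost 93·8·4 = 2976; cumulative 11160
Total: 11160 scalar multiplications.

11160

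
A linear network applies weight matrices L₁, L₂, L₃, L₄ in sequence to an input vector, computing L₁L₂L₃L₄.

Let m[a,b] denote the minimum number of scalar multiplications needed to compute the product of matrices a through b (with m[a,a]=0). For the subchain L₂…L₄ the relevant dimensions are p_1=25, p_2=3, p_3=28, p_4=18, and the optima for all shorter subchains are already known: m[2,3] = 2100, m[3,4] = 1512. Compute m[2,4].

2862

m[2,4] = min over k∈[2,3] of m[2,k]+m[k+1,4]+p_{1}·p_k·p_{4}.
k=2: 0 + 1512 + 25·3·18 = 2862; k=3: 2100 + 0 + 25·28·18 = 14700.
Minimum: 2862 at k=2.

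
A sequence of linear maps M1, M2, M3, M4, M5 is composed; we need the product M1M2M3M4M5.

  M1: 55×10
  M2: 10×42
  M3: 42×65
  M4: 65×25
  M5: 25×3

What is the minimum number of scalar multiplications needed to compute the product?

Adjacent pairs: M1M2 = 55·10·42 = 23100; M2M3 = 10·42·65 = 27300; M3M4 = 42·65·25 = 68250; M4M5 = 65·25·3 = 4875.
Length 3: M1..M3: k=1: 0+27300+55·10·65=63050; k=2: 23100+0+55·42·65=173250 → min 63050 | M2..M4: k=2: 0+68250+10·42·25=78750; k=3: 27300+0+10·65·25=43550 → min 43550 | M3..M5: k=3: 0+4875+42·65·3=13065; k=4: 68250+0+42·25·3=71400 → min 13065.
Length 4: M1..M4: k=1: 0+43550+55·10·25=57300; k=2: 23100+68250+55·42·25=149100; k=3: 63050+0+55·65·25=152425 → min 57300 | M2..M5: k=2: 0+13065+10·42·3=14325; k=3: 27300+4875+10·65·3=34125; k=4: 43550+0+10·25·3=44300 → min 14325.
Length 5: M1..M5: k=1: 0+14325+55·10·3=15975; k=2: 23100+13065+55·42·3=43095; k=3: 63050+4875+55·65·3=78650; k=4: 57300+0+55·25·3=61425 → min 15975.
Optimal order: (M1(M2(M3(M4M5)))) with cost 15975.

15975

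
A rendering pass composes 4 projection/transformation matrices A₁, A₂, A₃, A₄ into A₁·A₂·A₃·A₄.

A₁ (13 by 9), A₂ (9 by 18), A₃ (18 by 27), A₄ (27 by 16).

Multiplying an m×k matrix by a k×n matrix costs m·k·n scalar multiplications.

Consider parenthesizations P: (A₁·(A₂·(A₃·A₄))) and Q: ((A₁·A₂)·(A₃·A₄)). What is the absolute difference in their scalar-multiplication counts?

1386

Order P = (A₁·(A₂·(A₃·A₄))): (A₃·A₄): 18×27 by 27×16 → 18×16, cost 18·27·16 = 7776; (A₂·(A₃·A₄)): 9×18 by 18×16 → 9×16, cost 9·18·16 = 2592; cumulative 10368; (A₁·(A₂·(A₃·A₄))): 13×9 by 9×16 → 13×16, cost 13·9·16 = 1872; cumulative 12240. Total 12240.
Order Q = ((A₁·A₂)·(A₃·A₄)): (A₁·A₂): 13×9 by 9×18 → 13×18, cost 13·9·18 = 2106; (A₃·A₄): 18×27 by 27×16 → 18×16, cost 18·27·16 = 7776; ((A₁·A₂)·(A₃·A₄)): 13×18 by 18×16 → 13×16, cost 13·18·16 = 3744; cumulative 13626. Total 13626.
Difference: |12240 − 13626| = 1386.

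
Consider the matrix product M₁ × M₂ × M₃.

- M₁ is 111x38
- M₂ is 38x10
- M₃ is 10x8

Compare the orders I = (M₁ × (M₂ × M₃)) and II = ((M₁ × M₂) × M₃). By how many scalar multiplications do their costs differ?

14276

Order I = (M₁ × (M₂ × M₃)): (M₂ × M₃): 38×10 by 10×8 → 38×8, cost 38·10·8 = 3040; (M₁ × (M₂ × M₃)): 111×38 by 38×8 → 111×8, cost 111·38·8 = 33744; cumulative 36784. Total 36784.
Order II = ((M₁ × M₂) × M₃): (M₁ × M₂): 111×38 by 38×10 → 111×10, cost 111·38·10 = 42180; ((M₁ × M₂) × M₃): 111×10 by 10×8 → 111×8, cost 111·10·8 = 8880; cumulative 51060. Total 51060.
Difference: |36784 − 51060| = 14276.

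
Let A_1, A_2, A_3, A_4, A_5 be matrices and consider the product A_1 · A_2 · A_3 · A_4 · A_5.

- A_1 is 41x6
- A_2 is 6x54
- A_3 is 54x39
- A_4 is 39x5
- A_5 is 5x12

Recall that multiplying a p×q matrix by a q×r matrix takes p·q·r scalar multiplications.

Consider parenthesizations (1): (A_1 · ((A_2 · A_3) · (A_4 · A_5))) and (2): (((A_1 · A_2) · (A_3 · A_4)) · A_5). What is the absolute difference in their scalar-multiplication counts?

16608

Order (1) = (A_1 · ((A_2 · A_3) · (A_4 · A_5))): (A_2 · A_3): 6×54 by 54×39 → 6×39, cost 6·54·39 = 12636; (A_4 · A_5): 39×5 by 5×12 → 39×12, cost 39·5·12 = 2340; ((A_2 · A_3) · (A_4 · A_5)): 6×39 by 39×12 → 6×12, cost 6·39·12 = 2808; cumulative 17784; (A_1 · ((A_2 · A_3) · (A_4 · A_5))): 41×6 by 6×12 → 41×12, cost 41·6·12 = 2952; cumulative 20736. Total 20736.
Order (2) = (((A_1 · A_2) · (A_3 · A_4)) · A_5): (A_1 · A_2): 41×6 by 6×54 → 41×54, cost 41·6·54 = 13284; (A_3 · A_4): 54×39 by 39×5 → 54×5, cost 54·39·5 = 10530; ((A_1 · A_2) · (A_3 · A_4)): 41×54 by 54×5 → 41×5, cost 41·54·5 = 11070; cumulative 34884; (((A_1 · A_2) · (A_3 · A_4)) · A_5): 41×5 by 5×12 → 41×12, cost 41·5·12 = 2460; cumulative 37344. Total 37344.
Difference: |20736 − 37344| = 16608.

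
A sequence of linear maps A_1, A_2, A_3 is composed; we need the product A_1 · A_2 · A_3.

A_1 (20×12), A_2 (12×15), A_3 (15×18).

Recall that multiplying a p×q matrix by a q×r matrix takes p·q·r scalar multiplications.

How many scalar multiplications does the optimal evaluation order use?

7560

Order (A_1 · (A_2 · A_3)): (A_2 · A_3): 12×15 by 15×18 → 12×18, cost 12·15·18 = 3240; (A_1 · (A_2 · A_3)): 20×12 by 12×18 → 20×18, cost 20·12·18 = 4320; cumulative 7560. Total 7560.
Order ((A_1 · A_2) · A_3): (A_1 · A_2): 20×12 by 12×15 → 20×15, cost 20·12·15 = 3600; ((A_1 · A_2) · A_3): 20×15 by 15×18 → 20×18, cost 20·15·18 = 5400; cumulative 9000. Total 9000.
Minimum: 7560.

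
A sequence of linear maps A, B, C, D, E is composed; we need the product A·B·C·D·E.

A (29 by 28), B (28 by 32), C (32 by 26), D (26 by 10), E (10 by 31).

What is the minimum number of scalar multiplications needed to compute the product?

Adjacent pairs: AB = 29·28·32 = 25984; BC = 28·32·26 = 23296; CD = 32·26·10 = 8320; DE = 26·10·31 = 8060.
Length 3: A..C: k=1: 0+23296+29·28·26=44408; k=2: 25984+0+29·32·26=50112 → min 44408 | B..D: k=2: 0+8320+28·32·10=17280; k=3: 23296+0+28·26·10=30576 → min 17280 | C..E: k=3: 0+8060+32·26·31=33852; k=4: 8320+0+32·10·31=18240 → min 18240.
Length 4: A..D: k=1: 0+17280+29·28·10=25400; k=2: 25984+8320+29·32·10=43584; k=3: 44408+0+29·26·10=51948 → min 25400 | B..E: k=2: 0+18240+28·32·31=46016; k=3: 23296+8060+28·26·31=53924; k=4: 17280+0+28·10·31=25960 → min 25960.
Length 5: A..E: k=1: 0+25960+29·28·31=51132; k=2: 25984+18240+29·32·31=72992; k=3: 44408+8060+29·26·31=75842; k=4: 25400+0+29·10·31=34390 → min 34390.
Optimal order: ((A·(B·(C·D)))·E) with cost 34390.

34390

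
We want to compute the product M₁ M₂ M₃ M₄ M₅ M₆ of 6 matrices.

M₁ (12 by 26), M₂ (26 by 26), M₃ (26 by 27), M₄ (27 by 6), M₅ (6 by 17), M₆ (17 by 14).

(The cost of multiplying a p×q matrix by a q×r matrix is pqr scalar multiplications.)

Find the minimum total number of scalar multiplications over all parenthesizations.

12576

Adjacent pairs: M₁M₂ = 12·26·26 = 8112; M₂M₃ = 26·26·27 = 18252; M₃M₄ = 26·27·6 = 4212; M₄M₅ = 27·6·17 = 2754; M₅M₆ = 6·17·14 = 1428.
Length 3: M₁..M₃: k=1: 0+18252+12·26·27=26676; k=2: 8112+0+12·26·27=16536 → min 16536 | M₂..M₄: k=2: 0+4212+26·26·6=8268; k=3: 18252+0+26·27·6=22464 → min 8268 | M₃..M₅: k=3: 0+2754+26·27·17=14688; k=4: 4212+0+26·6·17=6864 → min 6864 | M₄..M₆: k=4: 0+1428+27·6·14=3696; k=5: 2754+0+27·17·14=9180 → min 3696.
Length 4: M₁..M₄: k=1: 0+8268+12·26·6=10140; k=2: 8112+4212+12·26·6=14196; k=3: 16536+0+12·27·6=18480 → min 10140 | M₂..M₅: k=2: 0+6864+26·26·17=18356; k=3: 18252+2754+26·27·17=32940; k=4: 8268+0+26·6·17=10920 → min 10920 | M₃..M₆: k=3: 0+3696+26·27·14=13524; k=4: 4212+1428+26·6·14=7824; k=5: 6864+0+26·17·14=13052 → min 7824.
Length 5: M₁..M₅: k=1: 0+10920+12·26·17=16224; k=2: 8112+6864+12·26·17=20280; k=3: 16536+2754+12·27·17=24798; k=4: 10140+0+12·6·17=11364 → min 11364 | M₂..M₆: k=2: 0+7824+26·26·14=17288; k=3: 18252+3696+26·27·14=31776; k=4: 8268+1428+26·6·14=11880; k=5: 10920+0+26·17·14=17108 → min 11880.
Length 6: M₁..M₆: k=1: 0+11880+12·26·14=16248; k=2: 8112+7824+12·26·14=20304; k=3: 16536+3696+12·27·14=24768; k=4: 10140+1428+12·6·14=12576; k=5: 11364+0+12·17·14=14220 → min 12576.
Optimal order: ((M₁ (M₂ (M₃ M₄))) (M₅ M₆)) with cost 12576.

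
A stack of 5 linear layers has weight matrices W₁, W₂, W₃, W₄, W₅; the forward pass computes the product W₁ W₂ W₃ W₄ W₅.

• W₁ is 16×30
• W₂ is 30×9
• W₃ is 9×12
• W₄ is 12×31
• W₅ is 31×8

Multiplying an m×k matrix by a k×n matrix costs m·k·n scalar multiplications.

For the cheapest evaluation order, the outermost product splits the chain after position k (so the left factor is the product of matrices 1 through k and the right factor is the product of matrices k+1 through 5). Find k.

2

Adjacent pairs: W₁W₂ = 16·30·9 = 4320; W₂W₃ = 30·9·12 = 3240; W₃W₄ = 9·12·31 = 3348; W₄W₅ = 12·31·8 = 2976.
Length 3: W₁..W₃: k=1: 0+3240+16·30·12=9000; k=2: 4320+0+16·9·12=6048 → min 6048 | W₂..W₄: k=2: 0+3348+30·9·31=11718; k=3: 3240+0+30·12·31=14400 → min 11718 | W₃..W₅: k=3: 0+2976+9·12·8=3840; k=4: 3348+0+9·31·8=5580 → min 3840.
Length 4: W₁..W₄: k=1: 0+11718+16·30·31=26598; k=2: 4320+3348+16·9·31=12132; k=3: 6048+0+16·12·31=12000 → min 12000 | W₂..W₅: k=2: 0+3840+30·9·8=6000; k=3: 3240+2976+30·12·8=9096; k=4: 11718+0+30·31·8=19158 → min 6000.
Top-level splits: k=1: (W₁..W₁)·(W₂..W₅) → 0+6000+16·30·8 = 9840; k=2: (W₁..W₂)·(W₃..W₅) → 4320+3840+16·9·8 = 9312; k=3: (W₁..W₃)·(W₄..W₅) → 6048+2976+16·12·8 = 10560; k=4: (W₁..W₄)·(W₅..W₅) → 12000+0+16·31·8 = 15968.
Best split is after W₂, i.e. k = 2.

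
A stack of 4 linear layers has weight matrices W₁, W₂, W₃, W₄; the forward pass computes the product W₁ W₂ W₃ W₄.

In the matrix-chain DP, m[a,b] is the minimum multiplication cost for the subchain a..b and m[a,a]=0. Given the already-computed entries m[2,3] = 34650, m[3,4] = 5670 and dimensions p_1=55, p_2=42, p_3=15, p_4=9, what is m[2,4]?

26460

m[2,4] = min over k∈[2,3] of m[2,k]+m[k+1,4]+p_{1}·p_k·p_{4}.
k=2: 0 + 5670 + 55·42·9 = 26460; k=3: 34650 + 0 + 55·15·9 = 42075.
Minimum: 26460 at k=2.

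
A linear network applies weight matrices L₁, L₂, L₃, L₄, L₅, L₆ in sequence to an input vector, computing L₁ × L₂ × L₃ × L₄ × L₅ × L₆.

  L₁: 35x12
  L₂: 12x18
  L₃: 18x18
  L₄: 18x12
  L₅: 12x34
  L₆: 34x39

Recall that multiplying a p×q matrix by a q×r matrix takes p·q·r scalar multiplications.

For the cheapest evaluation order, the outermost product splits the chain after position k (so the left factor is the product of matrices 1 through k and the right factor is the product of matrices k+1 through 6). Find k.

Adjacent pairs: L₁L₂ = 35·12·18 = 7560; L₂L₃ = 12·18·18 = 3888; L₃L₄ = 18·18·12 = 3888; L₄L₅ = 18·12·34 = 7344; L₅L₆ = 12·34·39 = 15912.
Length 3: L₁..L₃: k=1: 0+3888+35·12·18=11448; k=2: 7560+0+35·18·18=18900 → min 11448 | L₂..L₄: k=2: 0+3888+12·18·12=6480; k=3: 3888+0+12·18·12=6480 → min 6480 | L₃..L₅: k=3: 0+7344+18·18·34=18360; k=4: 3888+0+18·12·34=11232 → min 11232 | L₄..L₆: k=4: 0+15912+18·12·39=24336; k=5: 7344+0+18·34·39=31212 → min 24336.
Length 4: L₁..L₄: k=1: 0+6480+35·12·12=11520; k=2: 7560+3888+35·18·12=19008; k=3: 11448+0+35·18·12=19008 → min 11520 | L₂..L₅: k=2: 0+11232+12·18·34=18576; k=3: 3888+7344+12·18·34=18576; k=4: 6480+0+12·12·34=11376 → min 11376 | L₃..L₆: k=3: 0+24336+18·18·39=36972; k=4: 3888+15912+18·12·39=28224; k=5: 11232+0+18·34·39=35100 → min 28224.
Length 5: L₁..L₅: k=1: 0+11376+35·12·34=25656; k=2: 7560+11232+35·18·34=40212; k=3: 11448+7344+35·18·34=40212; k=4: 11520+0+35·12·34=25800 → min 25656 | L₂..L₆: k=2: 0+28224+12·18·39=36648; k=3: 3888+24336+12·18·39=36648; k=4: 6480+15912+12·12·39=28008; k=5: 11376+0+12·34·39=27288 → min 27288.
Top-level splits: k=1: (L₁..L₁)·(L₂..L₆) → 0+27288+35·12·39 = 43668; k=2: (L₁..L₂)·(L₃..L₆) → 7560+28224+35·18·39 = 60354; k=3: (L₁..L₃)·(L₄..L₆) → 11448+24336+35·18·39 = 60354; k=4: (L₁..L₄)·(L₅..L₆) → 11520+15912+35·12·39 = 43812; k=5: (L₁..L₅)·(L₆..L₆) → 25656+0+35·34·39 = 72066.
Best split is after L₁, i.e. k = 1.

1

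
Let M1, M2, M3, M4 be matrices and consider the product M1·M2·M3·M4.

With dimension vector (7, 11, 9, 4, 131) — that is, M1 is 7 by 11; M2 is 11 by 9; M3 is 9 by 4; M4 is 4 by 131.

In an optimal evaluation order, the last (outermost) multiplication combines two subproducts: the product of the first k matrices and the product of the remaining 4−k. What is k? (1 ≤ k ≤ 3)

3

Adjacent pairs: M1M2 = 7·11·9 = 693; M2M3 = 11·9·4 = 396; M3M4 = 9·4·131 = 4716.
Length 3: M1..M3: k=1: 0+396+7·11·4=704; k=2: 693+0+7·9·4=945 → min 704 | M2..M4: k=2: 0+4716+11·9·131=17685; k=3: 396+0+11·4·131=6160 → min 6160.
Top-level splits: k=1: (M1..M1)·(M2..M4) → 0+6160+7·11·131 = 16247; k=2: (M1..M2)·(M3..M4) → 693+4716+7·9·131 = 13662; k=3: (M1..M3)·(M4..M4) → 704+0+7·4·131 = 4372.
Best split is after M3, i.e. k = 3.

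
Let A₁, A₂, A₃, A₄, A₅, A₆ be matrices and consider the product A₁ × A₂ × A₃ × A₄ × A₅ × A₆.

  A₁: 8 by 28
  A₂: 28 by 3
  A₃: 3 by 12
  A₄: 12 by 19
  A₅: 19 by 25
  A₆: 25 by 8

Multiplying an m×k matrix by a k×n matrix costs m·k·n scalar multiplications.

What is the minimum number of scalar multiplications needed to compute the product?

Adjacent pairs: A₁A₂ = 8·28·3 = 672; A₂A₃ = 28·3·12 = 1008; A₃A₄ = 3·12·19 = 684; A₄A₅ = 12·19·25 = 5700; A₅A₆ = 19·25·8 = 3800.
Length 3: A₁..A₃: k=1: 0+1008+8·28·12=3696; k=2: 672+0+8·3·12=960 → min 960 | A₂..A₄: k=2: 0+684+28·3·19=2280; k=3: 1008+0+28·12·19=7392 → min 2280 | A₃..A₅: k=3: 0+5700+3·12·25=6600; k=4: 684+0+3·19·25=2109 → min 2109 | A₄..A₆: k=4: 0+3800+12·19·8=5624; k=5: 5700+0+12·25·8=8100 → min 5624.
Length 4: A₁..A₄: k=1: 0+2280+8·28·19=6536; k=2: 672+684+8·3·19=1812; k=3: 960+0+8·12·19=2784 → min 1812 | A₂..A₅: k=2: 0+2109+28·3·25=4209; k=3: 1008+5700+28·12·25=15108; k=4: 2280+0+28·19·25=15580 → min 4209 | A₃..A₆: k=3: 0+5624+3·12·8=5912; k=4: 684+3800+3·19·8=4940; k=5: 2109+0+3·25·8=2709 → min 2709.
Length 5: A₁..A₅: k=1: 0+4209+8·28·25=9809; k=2: 672+2109+8·3·25=3381; k=3: 960+5700+8·12·25=9060; k=4: 1812+0+8·19·25=5612 → min 3381 | A₂..A₆: k=2: 0+2709+28·3·8=3381; k=3: 1008+5624+28·12·8=9320; k=4: 2280+3800+28·19·8=10336; k=5: 4209+0+28·25·8=9809 → min 3381.
Length 6: A₁..A₆: k=1: 0+3381+8·28·8=5173; k=2: 672+2709+8·3·8=3573; k=3: 960+5624+8·12·8=7352; k=4: 1812+3800+8·19·8=6828; k=5: 3381+0+8·25·8=4981 → min 3573.
Optimal order: ((A₁ × A₂) × (((A₃ × A₄) × A₅) × A₆)) with cost 3573.

3573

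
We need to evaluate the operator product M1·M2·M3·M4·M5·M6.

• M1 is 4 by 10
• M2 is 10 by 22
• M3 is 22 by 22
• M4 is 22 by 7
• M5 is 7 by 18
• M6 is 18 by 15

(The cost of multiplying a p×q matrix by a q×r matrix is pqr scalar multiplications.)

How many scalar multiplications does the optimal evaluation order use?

Adjacent pairs: M1M2 = 4·10·22 = 880; M2M3 = 10·22·22 = 4840; M3M4 = 22·22·7 = 3388; M4M5 = 22·7·18 = 2772; M5M6 = 7·18·15 = 1890.
Length 3: M1..M3: k=1: 0+4840+4·10·22=5720; k=2: 880+0+4·22·22=2816 → min 2816 | M2..M4: k=2: 0+3388+10·22·7=4928; k=3: 4840+0+10·22·7=6380 → min 4928 | M3..M5: k=3: 0+2772+22·22·18=11484; k=4: 3388+0+22·7·18=6160 → min 6160 | M4..M6: k=4: 0+1890+22·7·15=4200; k=5: 2772+0+22·18·15=8712 → min 4200.
Length 4: M1..M4: k=1: 0+4928+4·10·7=5208; k=2: 880+3388+4·22·7=4884; k=3: 2816+0+4·22·7=3432 → min 3432 | M2..M5: k=2: 0+6160+10·22·18=10120; k=3: 4840+2772+10·22·18=11572; k=4: 4928+0+10·7·18=6188 → min 6188 | M3..M6: k=3: 0+4200+22·22·15=11460; k=4: 3388+1890+22·7·15=7588; k=5: 6160+0+22·18·15=12100 → min 7588.
Length 5: M1..M5: k=1: 0+6188+4·10·18=6908; k=2: 880+6160+4·22·18=8624; k=3: 2816+2772+4·22·18=7172; k=4: 3432+0+4·7·18=3936 → min 3936 | M2..M6: k=2: 0+7588+10·22·15=10888; k=3: 4840+4200+10·22·15=12340; k=4: 4928+1890+10·7·15=7868; k=5: 6188+0+10·18·15=8888 → min 7868.
Length 6: M1..M6: k=1: 0+7868+4·10·15=8468; k=2: 880+7588+4·22·15=9788; k=3: 2816+4200+4·22·15=8336; k=4: 3432+1890+4·7·15=5742; k=5: 3936+0+4·18·15=5016 → min 5016.
Optimal order: (((((M1·M2)·M3)·M4)·M5)·M6) with cost 5016.

5016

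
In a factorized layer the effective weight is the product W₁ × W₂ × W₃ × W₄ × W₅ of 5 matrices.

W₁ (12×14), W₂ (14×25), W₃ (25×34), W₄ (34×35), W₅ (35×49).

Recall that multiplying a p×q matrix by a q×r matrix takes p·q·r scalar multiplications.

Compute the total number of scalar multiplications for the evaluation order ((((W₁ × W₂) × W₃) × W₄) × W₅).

49260

(W₁ × W₂): 12×14 by 14×25 → 12×25, cost 12·14·25 = 4200
((W₁ × W₂) × W₃): 12×25 by 25×34 → 12×34, cost 12·25·34 = 10200; cumulative 14400
(((W₁ × W₂) × W₃) × W₄): 12×34 by 34×35 → 12×35, cost 12·34·35 = 14280; cumulative 28680
((((W₁ × W₂) × W₃) × W₄) × W₅): 12×35 by 35×49 → 12×49, cost 12·35·49 = 20580; cumulative 49260
Total: 49260 scalar multiplications.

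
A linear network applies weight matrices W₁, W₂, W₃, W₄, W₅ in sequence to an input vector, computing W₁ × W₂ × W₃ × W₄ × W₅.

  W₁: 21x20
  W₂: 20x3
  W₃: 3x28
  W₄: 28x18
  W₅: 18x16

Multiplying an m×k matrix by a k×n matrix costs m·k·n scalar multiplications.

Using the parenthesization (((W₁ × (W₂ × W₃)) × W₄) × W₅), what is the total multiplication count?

(W₂ × W₃): 20×3 by 3×28 → 20×28, cost 20·3·28 = 1680
(W₁ × (W₂ × W₃)): 21×20 by 20×28 → 21×28, cost 21·20·28 = 11760; cumulative 13440
((W₁ × (W₂ × W₃)) × W₄): 21×28 by 28×18 → 21×18, cost 21·28·18 = 10584; cumulative 24024
(((W₁ × (W₂ × W₃)) × W₄) × W₅): 21×18 by 18×16 → 21×16, cost 21·18·16 = 6048; cumulative 30072
Total: 30072 scalar multiplications.

30072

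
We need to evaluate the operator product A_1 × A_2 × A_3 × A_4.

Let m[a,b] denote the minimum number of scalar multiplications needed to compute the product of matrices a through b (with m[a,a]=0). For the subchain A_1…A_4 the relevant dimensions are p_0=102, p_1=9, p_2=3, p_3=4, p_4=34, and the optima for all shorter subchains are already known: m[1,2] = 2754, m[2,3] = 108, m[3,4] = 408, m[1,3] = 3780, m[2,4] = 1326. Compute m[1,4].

m[1,4] = min over k∈[1,3] of m[1,k]+m[k+1,4]+p_{0}·p_k·p_{4}.
k=1: 0 + 1326 + 102·9·34 = 32538; k=2: 2754 + 408 + 102·3·34 = 13566; k=3: 3780 + 0 + 102·4·34 = 17652.
Minimum: 13566 at k=2.

13566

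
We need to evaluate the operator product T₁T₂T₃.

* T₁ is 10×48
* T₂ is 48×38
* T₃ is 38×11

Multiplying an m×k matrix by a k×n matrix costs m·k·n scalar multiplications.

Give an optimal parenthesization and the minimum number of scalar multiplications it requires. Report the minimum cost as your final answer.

22420

(T₁(T₂T₃)): cost 25344.
((T₁T₂)T₃): cost 22420.
Optimal: ((T₁T₂)T₃) with cost 22420.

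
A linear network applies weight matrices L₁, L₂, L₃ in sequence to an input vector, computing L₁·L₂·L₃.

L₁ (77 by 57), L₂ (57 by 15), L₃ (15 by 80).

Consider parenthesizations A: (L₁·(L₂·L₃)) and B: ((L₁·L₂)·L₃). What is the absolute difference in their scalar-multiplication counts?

Order A = (L₁·(L₂·L₃)): (L₂·L₃): 57×15 by 15×80 → 57×80, cost 57·15·80 = 68400; (L₁·(L₂·L₃)): 77×57 by 57×80 → 77×80, cost 77·57·80 = 351120; cumulative 419520. Total 419520.
Order B = ((L₁·L₂)·L₃): (L₁·L₂): 77×57 by 57×15 → 77×15, cost 77·57·15 = 65835; ((L₁·L₂)·L₃): 77×15 by 15×80 → 77×80, cost 77·15·80 = 92400; cumulative 158235. Total 158235.
Difference: |419520 − 158235| = 261285.

261285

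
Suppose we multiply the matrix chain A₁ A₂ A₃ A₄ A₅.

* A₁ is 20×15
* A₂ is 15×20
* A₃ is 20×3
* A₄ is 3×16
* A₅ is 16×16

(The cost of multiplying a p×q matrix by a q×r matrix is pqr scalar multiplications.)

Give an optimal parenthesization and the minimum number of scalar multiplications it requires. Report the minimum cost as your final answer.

3528

Adjacent pairs: A₁A₂ = 20·15·20 = 6000; A₂A₃ = 15·20·3 = 900; A₃A₄ = 20·3·16 = 960; A₄A₅ = 3·16·16 = 768.
Length 3: A₁..A₃: k=1: 0+900+20·15·3=1800; k=2: 6000+0+20·20·3=7200 → min 1800 | A₂..A₄: k=2: 0+960+15·20·16=5760; k=3: 900+0+15·3·16=1620 → min 1620 | A₃..A₅: k=3: 0+768+20·3·16=1728; k=4: 960+0+20·16·16=6080 → min 1728.
Length 4: A₁..A₄: k=1: 0+1620+20·15·16=6420; k=2: 6000+960+20·20·16=13360; k=3: 1800+0+20·3·16=2760 → min 2760 | A₂..A₅: k=2: 0+1728+15·20·16=6528; k=3: 900+768+15·3·16=2388; k=4: 1620+0+15·16·16=5460 → min 2388.
Length 5: A₁..A₅: k=1: 0+2388+20·15·16=7188; k=2: 6000+1728+20·20·16=14128; k=3: 1800+768+20·3·16=3528; k=4: 2760+0+20·16·16=7880 → min 3528.
Optimal parenthesization: ((A₁ (A₂ A₃)) (A₄ A₅)) with cost 3528.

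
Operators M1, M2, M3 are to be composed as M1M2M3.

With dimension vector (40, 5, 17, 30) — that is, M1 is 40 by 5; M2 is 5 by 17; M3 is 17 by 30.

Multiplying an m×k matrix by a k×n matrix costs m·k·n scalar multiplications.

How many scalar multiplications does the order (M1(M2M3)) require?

8550

(M2M3): 5×17 by 17×30 → 5×30, cost 5·17·30 = 2550
(M1(M2M3)): 40×5 by 5×30 → 40×30, cost 40·5·30 = 6000; cumulative 8550
Total: 8550 scalar multiplications.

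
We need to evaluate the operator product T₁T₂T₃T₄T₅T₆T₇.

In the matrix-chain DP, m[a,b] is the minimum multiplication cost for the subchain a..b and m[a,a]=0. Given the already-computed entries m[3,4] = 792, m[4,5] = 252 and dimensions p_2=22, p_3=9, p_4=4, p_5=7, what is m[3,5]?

m[3,5] = min over k∈[3,4] of m[3,k]+m[k+1,5]+p_{2}·p_k·p_{5}.
k=3: 0 + 252 + 22·9·7 = 1638; k=4: 792 + 0 + 22·4·7 = 1408.
Minimum: 1408 at k=4.

1408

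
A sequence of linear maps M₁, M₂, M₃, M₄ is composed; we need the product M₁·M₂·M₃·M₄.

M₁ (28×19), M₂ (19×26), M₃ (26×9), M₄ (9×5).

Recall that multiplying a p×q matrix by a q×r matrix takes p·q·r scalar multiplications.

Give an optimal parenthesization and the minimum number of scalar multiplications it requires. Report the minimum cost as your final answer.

6300

Adjacent pairs: M₁M₂ = 28·19·26 = 13832; M₂M₃ = 19·26·9 = 4446; M₃M₄ = 26·9·5 = 1170.
Length 3: M₁..M₃: k=1: 0+4446+28·19·9=9234; k=2: 13832+0+28·26·9=20384 → min 9234 | M₂..M₄: k=2: 0+1170+19·26·5=3640; k=3: 4446+0+19·9·5=5301 → min 3640.
Length 4: M₁..M₄: k=1: 0+3640+28·19·5=6300; k=2: 13832+1170+28·26·5=18642; k=3: 9234+0+28·9·5=10494 → min 6300.
Optimal parenthesization: (M₁·(M₂·(M₃·M₄))) with cost 6300.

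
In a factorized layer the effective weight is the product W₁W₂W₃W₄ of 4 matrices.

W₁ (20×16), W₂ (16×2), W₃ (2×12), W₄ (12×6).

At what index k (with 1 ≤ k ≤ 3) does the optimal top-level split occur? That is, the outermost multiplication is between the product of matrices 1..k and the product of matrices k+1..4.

Adjacent pairs: W₁W₂ = 20·16·2 = 640; W₂W₃ = 16·2·12 = 384; W₃W₄ = 2·12·6 = 144.
Length 3: W₁..W₃: k=1: 0+384+20·16·12=4224; k=2: 640+0+20·2·12=1120 → min 1120 | W₂..W₄: k=2: 0+144+16·2·6=336; k=3: 384+0+16·12·6=1536 → min 336.
Top-level splits: k=1: (W₁..W₁)·(W₂..W₄) → 0+336+20·16·6 = 2256; k=2: (W₁..W₂)·(W₃..W₄) → 640+144+20·2·6 = 1024; k=3: (W₁..W₃)·(W₄..W₄) → 1120+0+20·12·6 = 2560.
Best split is after W₂, i.e. k = 2.

2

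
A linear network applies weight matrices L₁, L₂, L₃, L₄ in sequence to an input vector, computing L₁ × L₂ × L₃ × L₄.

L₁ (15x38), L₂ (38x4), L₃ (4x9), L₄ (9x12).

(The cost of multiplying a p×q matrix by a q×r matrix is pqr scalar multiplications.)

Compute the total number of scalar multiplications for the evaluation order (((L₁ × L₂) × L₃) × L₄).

4440

(L₁ × L₂): 15×38 by 38×4 → 15×4, cost 15·38·4 = 2280
((L₁ × L₂) × L₃): 15×4 by 4×9 → 15×9, cost 15·4·9 = 540; cumulative 2820
(((L₁ × L₂) × L₃) × L₄): 15×9 by 9×12 → 15×12, cost 15·9·12 = 1620; cumulative 4440
Total: 4440 scalar multiplications.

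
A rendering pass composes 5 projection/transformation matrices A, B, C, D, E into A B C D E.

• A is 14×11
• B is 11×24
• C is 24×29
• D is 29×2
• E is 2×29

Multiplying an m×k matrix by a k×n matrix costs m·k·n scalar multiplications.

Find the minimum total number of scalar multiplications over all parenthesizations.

Adjacent pairs: AB = 14·11·24 = 3696; BC = 11·24·29 = 7656; CD = 24·29·2 = 1392; DE = 29·2·29 = 1682.
Length 3: A..C: k=1: 0+7656+14·11·29=12122; k=2: 3696+0+14·24·29=13440 → min 12122 | B..D: k=2: 0+1392+11·24·2=1920; k=3: 7656+0+11·29·2=8294 → min 1920 | C..E: k=3: 0+1682+24·29·29=21866; k=4: 1392+0+24·2·29=2784 → min 2784.
Length 4: A..D: k=1: 0+1920+14·11·2=2228; k=2: 3696+1392+14·24·2=5760; k=3: 12122+0+14·29·2=12934 → min 2228 | B..E: k=2: 0+2784+11·24·29=10440; k=3: 7656+1682+11·29·29=18589; k=4: 1920+0+11·2·29=2558 → min 2558.
Length 5: A..E: k=1: 0+2558+14·11·29=7024; k=2: 3696+2784+14·24·29=16224; k=3: 12122+1682+14·29·29=25578; k=4: 2228+0+14·2·29=3040 → min 3040.
Optimal order: ((A (B (C D))) E) with cost 3040.

3040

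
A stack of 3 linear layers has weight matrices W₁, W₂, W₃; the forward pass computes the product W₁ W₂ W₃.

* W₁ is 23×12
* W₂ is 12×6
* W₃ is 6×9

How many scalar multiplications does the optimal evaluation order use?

2898

Order (W₁ (W₂ W₃)): (W₂ W₃): 12×6 by 6×9 → 12×9, cost 12·6·9 = 648; (W₁ (W₂ W₃)): 23×12 by 12×9 → 23×9, cost 23·12·9 = 2484; cumulative 3132. Total 3132.
Order ((W₁ W₂) W₃): (W₁ W₂): 23×12 by 12×6 → 23×6, cost 23·12·6 = 1656; ((W₁ W₂) W₃): 23×6 by 6×9 → 23×9, cost 23·6·9 = 1242; cumulative 2898. Total 2898.
Minimum: 2898.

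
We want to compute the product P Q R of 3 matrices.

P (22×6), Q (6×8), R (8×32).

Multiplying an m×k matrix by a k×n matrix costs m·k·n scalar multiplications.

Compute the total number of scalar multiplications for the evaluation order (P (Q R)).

5760

(Q R): 6×8 by 8×32 → 6×32, cost 6·8·32 = 1536
(P (Q R)): 22×6 by 6×32 → 22×32, cost 22·6·32 = 4224; cumulative 5760
Total: 5760 scalar multiplications.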